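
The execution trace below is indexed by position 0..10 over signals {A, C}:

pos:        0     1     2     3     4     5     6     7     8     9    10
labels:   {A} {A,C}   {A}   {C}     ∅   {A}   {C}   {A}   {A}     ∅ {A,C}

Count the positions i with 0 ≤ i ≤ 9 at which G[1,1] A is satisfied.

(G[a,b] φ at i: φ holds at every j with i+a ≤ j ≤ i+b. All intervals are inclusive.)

6

Evaluate at each i in [0,9]:
  i=0: ✓ (all of [1,1])
  i=1: ✓ (all of [2,2])
  i=2: ✗ (fails at j=3)
  i=3: ✗ (fails at j=4)
  i=4: ✓ (all of [5,5])
  i=5: ✗ (fails at j=6)
  i=6: ✓ (all of [7,7])
  i=7: ✓ (all of [8,8])
  i=8: ✗ (fails at j=9)
  i=9: ✓ (all of [10,10])
Positions where it holds: {0, 1, 4, 6, 7, 9} → 6.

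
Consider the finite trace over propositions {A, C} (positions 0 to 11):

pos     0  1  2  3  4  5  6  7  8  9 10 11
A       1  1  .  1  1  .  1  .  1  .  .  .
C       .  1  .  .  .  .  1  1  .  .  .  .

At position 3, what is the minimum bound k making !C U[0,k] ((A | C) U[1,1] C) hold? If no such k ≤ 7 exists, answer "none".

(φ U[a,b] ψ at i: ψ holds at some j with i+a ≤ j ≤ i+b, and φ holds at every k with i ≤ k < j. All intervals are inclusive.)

Need earliest j ≥ 3 with ((A | C) U[1,1] C), and !C at every k in [3,j-1].
  j=3: rhs fails.
  j=4: rhs fails.
  j=5: rhs fails.
  j=6: rhs holds; lhs holds on [3,5]. k = 3.

3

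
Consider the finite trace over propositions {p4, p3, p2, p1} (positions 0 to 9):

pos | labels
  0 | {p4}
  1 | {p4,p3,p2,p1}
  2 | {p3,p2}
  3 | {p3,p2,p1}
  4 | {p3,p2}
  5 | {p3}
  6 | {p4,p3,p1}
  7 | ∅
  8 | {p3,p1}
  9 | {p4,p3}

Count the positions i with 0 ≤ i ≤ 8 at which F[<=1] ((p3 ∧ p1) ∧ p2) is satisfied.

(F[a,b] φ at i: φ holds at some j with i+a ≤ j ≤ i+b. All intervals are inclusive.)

Evaluate at each i in [0,8]:
  i=0: ✓ (witness j=1)
  i=1: ✓ (witness j=1)
  i=2: ✓ (witness j=3)
  i=3: ✓ (witness j=3)
  i=4: ✗ (none in [4,5])
  i=5: ✗ (none in [5,6])
  i=6: ✗ (none in [6,7])
  i=7: ✗ (none in [7,8])
  i=8: ✗ (none in [8,9])
Positions where it holds: {0, 1, 2, 3} → 4.

4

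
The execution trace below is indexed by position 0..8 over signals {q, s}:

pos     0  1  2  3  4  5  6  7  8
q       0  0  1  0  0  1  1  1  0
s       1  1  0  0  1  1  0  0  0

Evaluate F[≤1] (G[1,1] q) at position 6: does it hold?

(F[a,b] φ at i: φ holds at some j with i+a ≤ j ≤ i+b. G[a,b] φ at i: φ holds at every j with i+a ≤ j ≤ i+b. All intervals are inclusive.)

Holds

Check G[1,1] q at each j in [6,7]:
  j=6: holds on [7,7]
  j=7: fails at 8
Found at j=6 → formula holds.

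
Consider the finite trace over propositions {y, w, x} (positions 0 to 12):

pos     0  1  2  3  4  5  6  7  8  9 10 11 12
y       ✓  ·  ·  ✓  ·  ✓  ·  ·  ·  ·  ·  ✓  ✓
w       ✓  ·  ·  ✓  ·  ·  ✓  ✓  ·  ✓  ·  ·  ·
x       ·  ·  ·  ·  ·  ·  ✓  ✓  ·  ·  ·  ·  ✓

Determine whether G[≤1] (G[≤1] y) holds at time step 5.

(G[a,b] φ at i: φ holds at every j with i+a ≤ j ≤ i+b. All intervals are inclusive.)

Check G[≤1] y at every j in [5,6]:
  j=5: fails at 6
  j=6: fails at 6
Fails at j=5 → formula fails.

Does not hold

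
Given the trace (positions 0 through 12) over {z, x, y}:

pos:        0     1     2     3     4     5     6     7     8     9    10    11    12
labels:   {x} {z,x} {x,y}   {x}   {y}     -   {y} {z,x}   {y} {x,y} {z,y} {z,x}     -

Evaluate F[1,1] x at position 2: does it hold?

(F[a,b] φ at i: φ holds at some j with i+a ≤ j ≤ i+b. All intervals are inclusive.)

Check x at each j in [3,3]:
  j=3: true
Found at j=3 → formula holds.

Yes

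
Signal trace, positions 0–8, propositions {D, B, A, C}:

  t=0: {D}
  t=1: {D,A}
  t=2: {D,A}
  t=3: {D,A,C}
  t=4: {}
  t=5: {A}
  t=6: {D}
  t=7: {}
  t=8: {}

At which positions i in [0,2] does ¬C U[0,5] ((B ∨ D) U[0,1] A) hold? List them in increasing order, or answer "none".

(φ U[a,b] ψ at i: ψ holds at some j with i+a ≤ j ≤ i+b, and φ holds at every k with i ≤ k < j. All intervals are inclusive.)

0, 1, 2

Evaluate at each i in [0,2]:
  i=0: ✓ (rhs at j=0)
  i=1: ✓ (rhs at j=1)
  i=2: ✓ (rhs at j=2)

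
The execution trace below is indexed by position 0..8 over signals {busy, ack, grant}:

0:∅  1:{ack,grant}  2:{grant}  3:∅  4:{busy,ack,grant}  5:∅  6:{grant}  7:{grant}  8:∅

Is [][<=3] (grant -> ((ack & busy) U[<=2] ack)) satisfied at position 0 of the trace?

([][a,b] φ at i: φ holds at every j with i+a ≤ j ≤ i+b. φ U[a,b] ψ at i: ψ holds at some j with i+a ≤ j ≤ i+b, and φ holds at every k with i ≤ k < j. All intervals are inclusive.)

False

Check (grant -> ((ack & busy) U[<=2] ack)) at every j in [0,3]:
  j=0: antecedent false → ✓
  j=1: antecedent true; consequent holds → ✓
  j=2: antecedent true; consequent fails → ✗
  j=3: antecedent false → ✓
Fails at j=2 → formula fails.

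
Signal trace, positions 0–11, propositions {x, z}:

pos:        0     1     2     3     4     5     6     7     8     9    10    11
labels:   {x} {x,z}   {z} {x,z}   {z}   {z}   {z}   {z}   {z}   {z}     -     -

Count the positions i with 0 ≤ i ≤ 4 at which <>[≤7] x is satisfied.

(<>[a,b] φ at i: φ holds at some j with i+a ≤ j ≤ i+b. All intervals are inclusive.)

Evaluate at each i in [0,4]:
  i=0: ✓ (witness j=0)
  i=1: ✓ (witness j=1)
  i=2: ✓ (witness j=3)
  i=3: ✓ (witness j=3)
  i=4: ✗ (none in [4,11])
Positions where it holds: {0, 1, 2, 3} → 4.

4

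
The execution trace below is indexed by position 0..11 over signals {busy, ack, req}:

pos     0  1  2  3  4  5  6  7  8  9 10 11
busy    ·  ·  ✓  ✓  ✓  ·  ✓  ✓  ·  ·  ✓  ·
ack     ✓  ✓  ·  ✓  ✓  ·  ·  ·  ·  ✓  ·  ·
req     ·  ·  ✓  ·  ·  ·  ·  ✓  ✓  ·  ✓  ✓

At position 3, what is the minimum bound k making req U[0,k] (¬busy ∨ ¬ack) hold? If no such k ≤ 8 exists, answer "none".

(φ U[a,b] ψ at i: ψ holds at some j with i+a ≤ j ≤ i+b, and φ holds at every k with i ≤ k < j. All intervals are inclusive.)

none

Need earliest j ≥ 3 with (¬busy ∨ ¬ack), and req at every k in [3,j-1].
  j=3: rhs fails.
  j=4: rhs fails.
  j=5: rhs holds but lhs fails at k=3.
  j=6: rhs holds but lhs fails at k=3.
  j=7: rhs holds but lhs fails at k=3.
  j=8: rhs holds but lhs fails at k=3.
  j=9: rhs holds but lhs fails at k=3.
  j=10: rhs holds but lhs fails at k=3.
  j=11: rhs holds but lhs fails at k=3.
No witness within the range → none.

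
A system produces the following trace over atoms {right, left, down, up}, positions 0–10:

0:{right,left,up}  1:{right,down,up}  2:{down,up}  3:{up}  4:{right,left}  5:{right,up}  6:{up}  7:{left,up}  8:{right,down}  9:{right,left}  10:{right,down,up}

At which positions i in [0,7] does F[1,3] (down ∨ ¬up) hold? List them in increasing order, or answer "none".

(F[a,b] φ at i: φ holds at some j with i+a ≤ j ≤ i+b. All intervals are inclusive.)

0, 1, 2, 3, 5, 6, 7

Evaluate at each i in [0,7]:
  i=0: ✓ (witness j=1)
  i=1: ✓ (witness j=2)
  i=2: ✓ (witness j=4)
  i=3: ✓ (witness j=4)
  i=4: ✗ (none in [5,7])
  i=5: ✓ (witness j=8)
  i=6: ✓ (witness j=8)
  i=7: ✓ (witness j=8)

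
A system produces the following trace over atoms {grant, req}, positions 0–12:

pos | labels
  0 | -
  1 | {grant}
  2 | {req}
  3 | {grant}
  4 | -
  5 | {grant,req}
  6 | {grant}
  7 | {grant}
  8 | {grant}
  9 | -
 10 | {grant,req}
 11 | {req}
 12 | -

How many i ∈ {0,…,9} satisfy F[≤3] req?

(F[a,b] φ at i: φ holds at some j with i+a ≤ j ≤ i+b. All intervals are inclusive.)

Evaluate at each i in [0,9]:
  i=0: ✓ (witness j=2)
  i=1: ✓ (witness j=2)
  i=2: ✓ (witness j=2)
  i=3: ✓ (witness j=5)
  i=4: ✓ (witness j=5)
  i=5: ✓ (witness j=5)
  i=6: ✗ (none in [6,9])
  i=7: ✓ (witness j=10)
  i=8: ✓ (witness j=10)
  i=9: ✓ (witness j=10)
Positions where it holds: {0, 1, 2, 3, 4, 5, 7, 8, 9} → 9.

9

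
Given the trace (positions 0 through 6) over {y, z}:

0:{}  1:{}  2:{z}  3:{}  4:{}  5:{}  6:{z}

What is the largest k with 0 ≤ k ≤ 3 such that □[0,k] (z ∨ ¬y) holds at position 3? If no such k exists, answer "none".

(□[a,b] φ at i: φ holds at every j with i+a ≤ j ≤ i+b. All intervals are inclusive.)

3

(z ∨ ¬y) must hold from j=3 onward; find where it first fails.
  j=3: holds
  j=4: holds
  j=5: holds
  j=6: holds
Holds through j=6; largest k = 3.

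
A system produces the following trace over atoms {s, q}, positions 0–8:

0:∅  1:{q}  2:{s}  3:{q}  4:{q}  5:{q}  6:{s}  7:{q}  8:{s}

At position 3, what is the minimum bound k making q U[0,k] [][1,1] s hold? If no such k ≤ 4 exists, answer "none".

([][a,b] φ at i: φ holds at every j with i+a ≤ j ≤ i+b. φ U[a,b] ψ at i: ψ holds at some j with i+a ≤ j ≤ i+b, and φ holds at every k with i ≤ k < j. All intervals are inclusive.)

Need earliest j ≥ 3 with [][1,1] s, and q at every k in [3,j-1].
  j=3: rhs fails.
  j=4: rhs fails.
  j=5: rhs holds; lhs holds on [3,4]. k = 2.

2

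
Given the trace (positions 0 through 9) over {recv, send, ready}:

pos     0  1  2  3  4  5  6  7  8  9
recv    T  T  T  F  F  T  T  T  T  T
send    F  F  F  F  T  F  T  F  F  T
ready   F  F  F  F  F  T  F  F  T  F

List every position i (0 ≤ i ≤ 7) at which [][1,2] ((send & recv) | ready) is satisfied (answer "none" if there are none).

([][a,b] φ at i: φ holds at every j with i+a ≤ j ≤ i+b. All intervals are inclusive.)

4, 7

Evaluate at each i in [0,7]:
  i=0: ✗ (fails at j=1)
  i=1: ✗ (fails at j=2)
  i=2: ✗ (fails at j=3)
  i=3: ✗ (fails at j=4)
  i=4: ✓ (all of [5,6])
  i=5: ✗ (fails at j=7)
  i=6: ✗ (fails at j=7)
  i=7: ✓ (all of [8,9])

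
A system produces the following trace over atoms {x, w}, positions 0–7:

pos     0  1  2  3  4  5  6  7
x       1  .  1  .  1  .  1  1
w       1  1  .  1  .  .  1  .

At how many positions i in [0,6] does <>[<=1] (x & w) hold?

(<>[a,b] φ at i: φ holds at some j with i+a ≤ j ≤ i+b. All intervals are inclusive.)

3

Evaluate at each i in [0,6]:
  i=0: ✓ (witness j=0)
  i=1: ✗ (none in [1,2])
  i=2: ✗ (none in [2,3])
  i=3: ✗ (none in [3,4])
  i=4: ✗ (none in [4,5])
  i=5: ✓ (witness j=6)
  i=6: ✓ (witness j=6)
Positions where it holds: {0, 5, 6} → 3.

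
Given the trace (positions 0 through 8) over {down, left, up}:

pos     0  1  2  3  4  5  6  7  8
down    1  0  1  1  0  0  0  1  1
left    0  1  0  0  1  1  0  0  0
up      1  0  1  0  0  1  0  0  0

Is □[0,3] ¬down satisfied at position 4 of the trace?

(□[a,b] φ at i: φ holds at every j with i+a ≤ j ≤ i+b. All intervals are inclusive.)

Check ¬down at every j in [4,7]:
  j=4: true
  j=5: true
  j=6: true
  j=7: false
Fails at j=7 → formula fails.

No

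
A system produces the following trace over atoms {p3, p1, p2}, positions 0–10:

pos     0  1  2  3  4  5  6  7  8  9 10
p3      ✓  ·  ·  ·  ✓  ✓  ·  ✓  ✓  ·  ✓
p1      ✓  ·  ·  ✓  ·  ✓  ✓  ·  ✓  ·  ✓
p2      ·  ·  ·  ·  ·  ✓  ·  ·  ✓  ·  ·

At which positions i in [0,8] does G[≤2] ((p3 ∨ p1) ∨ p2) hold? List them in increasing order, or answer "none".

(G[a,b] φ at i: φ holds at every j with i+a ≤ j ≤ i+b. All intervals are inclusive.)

3, 4, 5, 6

Evaluate at each i in [0,8]:
  i=0: ✗ (fails at j=1)
  i=1: ✗ (fails at j=1)
  i=2: ✗ (fails at j=2)
  i=3: ✓ (all of [3,5])
  i=4: ✓ (all of [4,6])
  i=5: ✓ (all of [5,7])
  i=6: ✓ (all of [6,8])
  i=7: ✗ (fails at j=9)
  i=8: ✗ (fails at j=9)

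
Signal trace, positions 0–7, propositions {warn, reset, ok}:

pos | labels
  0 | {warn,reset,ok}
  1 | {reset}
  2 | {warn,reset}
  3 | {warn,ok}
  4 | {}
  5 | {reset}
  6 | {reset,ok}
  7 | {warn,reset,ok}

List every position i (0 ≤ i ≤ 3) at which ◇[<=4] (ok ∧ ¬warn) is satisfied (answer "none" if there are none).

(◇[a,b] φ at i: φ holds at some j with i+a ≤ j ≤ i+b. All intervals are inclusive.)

Evaluate at each i in [0,3]:
  i=0: ✗ (none in [0,4])
  i=1: ✗ (none in [1,5])
  i=2: ✓ (witness j=6)
  i=3: ✓ (witness j=6)

2, 3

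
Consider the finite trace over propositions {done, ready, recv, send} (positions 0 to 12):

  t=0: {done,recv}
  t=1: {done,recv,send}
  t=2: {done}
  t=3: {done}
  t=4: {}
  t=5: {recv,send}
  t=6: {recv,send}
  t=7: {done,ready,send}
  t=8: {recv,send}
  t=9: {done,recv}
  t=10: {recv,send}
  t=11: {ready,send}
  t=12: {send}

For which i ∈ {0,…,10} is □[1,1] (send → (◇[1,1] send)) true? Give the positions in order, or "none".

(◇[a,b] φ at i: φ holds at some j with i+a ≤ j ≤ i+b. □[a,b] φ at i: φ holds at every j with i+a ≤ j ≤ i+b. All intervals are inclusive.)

Evaluate at each i in [0,10]:
  i=0: ✗ (fails at j=1)
  i=1: ✓ (all of [2,2])
  i=2: ✓ (all of [3,3])
  i=3: ✓ (all of [4,4])
  i=4: ✓ (all of [5,5])
  i=5: ✓ (all of [6,6])
  i=6: ✓ (all of [7,7])
  i=7: ✗ (fails at j=8)
  i=8: ✓ (all of [9,9])
  i=9: ✓ (all of [10,10])
  i=10: ✓ (all of [11,11])

1, 2, 3, 4, 5, 6, 8, 9, 10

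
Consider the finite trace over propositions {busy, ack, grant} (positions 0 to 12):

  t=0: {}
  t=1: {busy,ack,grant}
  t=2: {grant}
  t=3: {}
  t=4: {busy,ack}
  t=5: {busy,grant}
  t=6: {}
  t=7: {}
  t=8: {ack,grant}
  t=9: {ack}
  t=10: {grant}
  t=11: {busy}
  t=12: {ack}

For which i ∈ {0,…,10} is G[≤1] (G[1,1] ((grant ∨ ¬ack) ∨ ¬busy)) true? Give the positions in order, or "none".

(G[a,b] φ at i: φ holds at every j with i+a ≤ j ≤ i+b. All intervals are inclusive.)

Evaluate at each i in [0,10]:
  i=0: ✓ (all of [0,1])
  i=1: ✓ (all of [1,2])
  i=2: ✗ (fails at j=3)
  i=3: ✗ (fails at j=3)
  i=4: ✓ (all of [4,5])
  i=5: ✓ (all of [5,6])
  i=6: ✓ (all of [6,7])
  i=7: ✓ (all of [7,8])
  i=8: ✓ (all of [8,9])
  i=9: ✓ (all of [9,10])
  i=10: ✓ (all of [10,11])

0, 1, 4, 5, 6, 7, 8, 9, 10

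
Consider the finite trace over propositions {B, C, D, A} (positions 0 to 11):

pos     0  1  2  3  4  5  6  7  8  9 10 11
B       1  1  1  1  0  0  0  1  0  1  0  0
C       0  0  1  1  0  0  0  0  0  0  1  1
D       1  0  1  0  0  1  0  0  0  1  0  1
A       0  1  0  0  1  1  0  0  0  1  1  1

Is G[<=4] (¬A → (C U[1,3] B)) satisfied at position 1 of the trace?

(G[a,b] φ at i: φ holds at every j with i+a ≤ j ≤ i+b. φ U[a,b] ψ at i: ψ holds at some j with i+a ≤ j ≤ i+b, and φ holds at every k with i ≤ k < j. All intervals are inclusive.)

Does not hold

Check (¬A → (C U[1,3] B)) at every j in [1,5]:
  j=1: antecedent false → ✓
  j=2: antecedent true; consequent holds → ✓
  j=3: antecedent true; consequent fails → ✗
  j=4: antecedent false → ✓
  j=5: antecedent false → ✓
Fails at j=3 → formula fails.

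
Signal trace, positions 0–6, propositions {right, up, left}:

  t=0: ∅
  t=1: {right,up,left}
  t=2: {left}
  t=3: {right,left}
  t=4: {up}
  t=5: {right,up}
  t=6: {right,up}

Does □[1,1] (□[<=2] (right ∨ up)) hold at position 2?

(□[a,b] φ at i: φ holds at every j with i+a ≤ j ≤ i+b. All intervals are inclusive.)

True

Check □[<=2] (right ∨ up) at every j in [3,3]:
  j=3: holds on [3,5]
All positions satisfy it → formula holds.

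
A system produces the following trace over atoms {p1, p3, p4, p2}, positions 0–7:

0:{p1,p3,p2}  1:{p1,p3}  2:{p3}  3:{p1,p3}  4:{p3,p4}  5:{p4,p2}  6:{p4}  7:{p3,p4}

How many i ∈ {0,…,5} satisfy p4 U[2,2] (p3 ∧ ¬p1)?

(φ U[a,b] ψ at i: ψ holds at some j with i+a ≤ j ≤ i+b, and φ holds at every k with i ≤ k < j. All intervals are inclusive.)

Evaluate at each i in [0,5]:
  i=0: ✗ (lhs fails at k=0 before rhs at j=2)
  i=1: ✗ (no rhs in [3,3])
  i=2: ✗ (lhs fails at k=2 before rhs at j=4)
  i=3: ✗ (no rhs in [5,5])
  i=4: ✗ (no rhs in [6,6])
  i=5: ✓ (rhs at j=7; lhs holds on [5,6])
Positions where it holds: {5} → 1.

1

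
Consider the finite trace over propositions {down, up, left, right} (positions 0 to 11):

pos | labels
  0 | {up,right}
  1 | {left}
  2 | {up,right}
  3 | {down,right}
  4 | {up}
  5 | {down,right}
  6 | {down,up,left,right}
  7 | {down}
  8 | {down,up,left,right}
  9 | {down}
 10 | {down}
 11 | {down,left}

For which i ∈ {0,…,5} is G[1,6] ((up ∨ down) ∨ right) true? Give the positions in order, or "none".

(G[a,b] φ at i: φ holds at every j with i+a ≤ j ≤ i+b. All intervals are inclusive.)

1, 2, 3, 4, 5

Evaluate at each i in [0,5]:
  i=0: ✗ (fails at j=1)
  i=1: ✓ (all of [2,7])
  i=2: ✓ (all of [3,8])
  i=3: ✓ (all of [4,9])
  i=4: ✓ (all of [5,10])
  i=5: ✓ (all of [6,11])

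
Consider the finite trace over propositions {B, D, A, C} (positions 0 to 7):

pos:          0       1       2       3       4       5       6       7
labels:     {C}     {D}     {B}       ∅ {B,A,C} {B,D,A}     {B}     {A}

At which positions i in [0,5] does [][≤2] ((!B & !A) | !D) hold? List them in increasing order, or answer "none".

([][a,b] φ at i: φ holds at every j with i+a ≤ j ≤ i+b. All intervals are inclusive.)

0, 1, 2

Evaluate at each i in [0,5]:
  i=0: ✓ (all of [0,2])
  i=1: ✓ (all of [1,3])
  i=2: ✓ (all of [2,4])
  i=3: ✗ (fails at j=5)
  i=4: ✗ (fails at j=5)
  i=5: ✗ (fails at j=5)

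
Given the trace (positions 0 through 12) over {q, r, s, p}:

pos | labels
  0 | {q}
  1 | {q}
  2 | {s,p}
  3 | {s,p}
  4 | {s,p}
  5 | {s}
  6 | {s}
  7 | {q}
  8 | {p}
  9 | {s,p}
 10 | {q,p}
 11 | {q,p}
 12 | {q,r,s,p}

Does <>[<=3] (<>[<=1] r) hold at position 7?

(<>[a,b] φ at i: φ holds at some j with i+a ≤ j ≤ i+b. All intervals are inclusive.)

Does not hold

Check <>[<=1] r at each j in [7,10]:
  j=7: fails (none in [7,8])
  j=8: fails (none in [8,9])
  j=9: fails (none in [9,10])
  j=10: fails (none in [10,11])
No position in the window satisfies it → formula fails.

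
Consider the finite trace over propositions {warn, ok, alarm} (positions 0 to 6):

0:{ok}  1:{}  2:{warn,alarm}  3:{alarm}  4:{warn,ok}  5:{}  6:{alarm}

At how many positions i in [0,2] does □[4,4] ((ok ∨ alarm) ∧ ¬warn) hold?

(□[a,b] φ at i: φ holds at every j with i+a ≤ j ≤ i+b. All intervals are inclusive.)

1

Evaluate at each i in [0,2]:
  i=0: ✗ (fails at j=4)
  i=1: ✗ (fails at j=5)
  i=2: ✓ (all of [6,6])
Positions where it holds: {2} → 1.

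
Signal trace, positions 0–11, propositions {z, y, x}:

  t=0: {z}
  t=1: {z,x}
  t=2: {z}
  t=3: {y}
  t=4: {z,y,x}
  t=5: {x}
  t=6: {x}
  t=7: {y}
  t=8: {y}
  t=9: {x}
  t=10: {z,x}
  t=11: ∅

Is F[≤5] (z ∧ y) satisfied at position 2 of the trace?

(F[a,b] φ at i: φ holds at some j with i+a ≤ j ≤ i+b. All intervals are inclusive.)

Yes

Check (z ∧ y) at each j in [2,7]:
  j=2: false
  j=3: false
  j=4: true
  j=5: false
  j=6: false
  j=7: false
Found at j=4 → formula holds.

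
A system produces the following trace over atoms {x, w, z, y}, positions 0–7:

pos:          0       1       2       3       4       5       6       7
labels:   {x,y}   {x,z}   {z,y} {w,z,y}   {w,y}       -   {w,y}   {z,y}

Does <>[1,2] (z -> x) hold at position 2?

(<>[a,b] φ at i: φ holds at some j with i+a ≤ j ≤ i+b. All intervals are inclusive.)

Check (z -> x) at each j in [3,4]:
  j=3: false
  j=4: true
Found at j=4 → formula holds.

Yes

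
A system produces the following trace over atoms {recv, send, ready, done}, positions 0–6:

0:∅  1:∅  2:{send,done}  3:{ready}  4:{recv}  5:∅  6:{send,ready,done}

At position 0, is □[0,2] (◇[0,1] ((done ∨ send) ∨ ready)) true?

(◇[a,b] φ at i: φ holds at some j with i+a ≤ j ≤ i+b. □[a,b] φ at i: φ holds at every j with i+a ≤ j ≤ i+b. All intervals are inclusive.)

False

Check ◇[0,1] ((done ∨ send) ∨ ready) at every j in [0,2]:
  j=0: fails (none in [0,1])
  j=1: holds (witness at 2)
  j=2: holds (witness at 2)
Fails at j=0 → formula fails.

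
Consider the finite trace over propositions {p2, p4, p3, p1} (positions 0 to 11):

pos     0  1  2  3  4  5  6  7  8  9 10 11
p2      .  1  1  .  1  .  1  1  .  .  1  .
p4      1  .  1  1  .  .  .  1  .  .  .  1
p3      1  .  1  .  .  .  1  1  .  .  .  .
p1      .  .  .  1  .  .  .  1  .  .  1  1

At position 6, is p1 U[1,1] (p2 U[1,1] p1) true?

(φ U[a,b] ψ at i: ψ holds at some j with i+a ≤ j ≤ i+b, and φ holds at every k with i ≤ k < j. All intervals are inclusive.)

Need some j in [7,7] with (p2 U[1,1] p1), and p1 at every k in [6,j-1].
  j=7: (p2 U[1,1] p1) — fails.
No j in the window works → until fails.

False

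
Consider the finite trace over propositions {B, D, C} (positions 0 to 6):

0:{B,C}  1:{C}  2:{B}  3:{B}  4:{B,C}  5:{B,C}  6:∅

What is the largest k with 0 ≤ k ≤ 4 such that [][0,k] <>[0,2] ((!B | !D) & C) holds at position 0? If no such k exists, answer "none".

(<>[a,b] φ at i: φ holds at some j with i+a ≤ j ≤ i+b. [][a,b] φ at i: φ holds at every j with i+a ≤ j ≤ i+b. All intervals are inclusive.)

4

<>[0,2] ((!B | !D) & C) must hold from j=0 onward; find where it first fails.
  j=0: holds
  j=1: holds
  j=2: holds
  j=3: holds
  j=4: holds
Holds through j=4; largest k = 4.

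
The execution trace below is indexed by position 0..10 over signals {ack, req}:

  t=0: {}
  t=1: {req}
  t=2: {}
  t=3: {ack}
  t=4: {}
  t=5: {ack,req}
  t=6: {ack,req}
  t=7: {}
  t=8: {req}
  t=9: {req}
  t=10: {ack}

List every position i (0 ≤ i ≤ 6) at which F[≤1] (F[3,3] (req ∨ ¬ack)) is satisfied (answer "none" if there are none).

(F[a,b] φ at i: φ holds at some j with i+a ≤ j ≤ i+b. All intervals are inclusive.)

0, 1, 2, 3, 4, 5, 6

Evaluate at each i in [0,6]:
  i=0: ✓ (witness j=1)
  i=1: ✓ (witness j=1)
  i=2: ✓ (witness j=2)
  i=3: ✓ (witness j=3)
  i=4: ✓ (witness j=4)
  i=5: ✓ (witness j=5)
  i=6: ✓ (witness j=6)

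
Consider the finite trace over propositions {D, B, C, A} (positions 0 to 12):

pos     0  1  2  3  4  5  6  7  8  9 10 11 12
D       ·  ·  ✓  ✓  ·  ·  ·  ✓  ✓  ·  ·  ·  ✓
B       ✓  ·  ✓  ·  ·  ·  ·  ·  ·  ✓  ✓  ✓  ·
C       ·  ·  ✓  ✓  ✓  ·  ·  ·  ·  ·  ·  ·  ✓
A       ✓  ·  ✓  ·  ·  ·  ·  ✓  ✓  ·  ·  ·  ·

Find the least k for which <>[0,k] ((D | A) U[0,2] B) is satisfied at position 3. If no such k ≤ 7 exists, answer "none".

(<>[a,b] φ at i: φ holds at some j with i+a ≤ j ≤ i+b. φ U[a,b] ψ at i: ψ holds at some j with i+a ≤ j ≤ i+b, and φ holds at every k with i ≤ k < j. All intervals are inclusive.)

4

Scan j = 3,4,… for ((D | A) U[0,2] B):
  j=3: fails
  j=4: fails
  j=5: fails
  j=6: fails
  j=7: holds
First hit at j=7, so smallest k = 7-3 = 4.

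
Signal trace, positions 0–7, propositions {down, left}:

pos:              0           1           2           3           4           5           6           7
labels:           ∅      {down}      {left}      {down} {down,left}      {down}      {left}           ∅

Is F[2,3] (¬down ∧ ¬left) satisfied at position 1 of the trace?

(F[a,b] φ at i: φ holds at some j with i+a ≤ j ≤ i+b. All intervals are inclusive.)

No

Check (¬down ∧ ¬left) at each j in [3,4]:
  j=3: false
  j=4: false
No position in the window satisfies it → formula fails.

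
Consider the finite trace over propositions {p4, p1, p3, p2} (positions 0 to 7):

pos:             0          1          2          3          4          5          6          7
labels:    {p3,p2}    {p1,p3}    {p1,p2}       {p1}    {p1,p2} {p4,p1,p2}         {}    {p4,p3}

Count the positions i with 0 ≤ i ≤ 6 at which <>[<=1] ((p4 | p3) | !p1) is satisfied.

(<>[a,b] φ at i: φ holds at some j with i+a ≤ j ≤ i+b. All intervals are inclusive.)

Evaluate at each i in [0,6]:
  i=0: ✓ (witness j=0)
  i=1: ✓ (witness j=1)
  i=2: ✗ (none in [2,3])
  i=3: ✗ (none in [3,4])
  i=4: ✓ (witness j=5)
  i=5: ✓ (witness j=5)
  i=6: ✓ (witness j=6)
Positions where it holds: {0, 1, 4, 5, 6} → 5.

5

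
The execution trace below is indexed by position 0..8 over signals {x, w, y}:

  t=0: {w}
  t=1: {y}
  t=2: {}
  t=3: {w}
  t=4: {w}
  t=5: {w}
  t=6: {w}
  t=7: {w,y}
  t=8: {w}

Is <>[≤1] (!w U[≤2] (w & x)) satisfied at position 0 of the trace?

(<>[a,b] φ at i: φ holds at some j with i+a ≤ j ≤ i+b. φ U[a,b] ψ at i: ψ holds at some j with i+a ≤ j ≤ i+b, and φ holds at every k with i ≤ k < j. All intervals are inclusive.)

Check (!w U[≤2] (w & x)) at each j in [0,1]:
  j=0: fails
  j=1: fails
No position in the window satisfies it → formula fails.

No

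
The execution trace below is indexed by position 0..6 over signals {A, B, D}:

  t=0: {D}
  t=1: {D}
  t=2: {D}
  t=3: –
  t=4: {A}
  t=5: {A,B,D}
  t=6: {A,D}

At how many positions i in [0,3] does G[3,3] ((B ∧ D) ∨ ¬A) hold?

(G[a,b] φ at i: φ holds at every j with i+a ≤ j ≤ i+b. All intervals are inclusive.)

2

Evaluate at each i in [0,3]:
  i=0: ✓ (all of [3,3])
  i=1: ✗ (fails at j=4)
  i=2: ✓ (all of [5,5])
  i=3: ✗ (fails at j=6)
Positions where it holds: {0, 2} → 2.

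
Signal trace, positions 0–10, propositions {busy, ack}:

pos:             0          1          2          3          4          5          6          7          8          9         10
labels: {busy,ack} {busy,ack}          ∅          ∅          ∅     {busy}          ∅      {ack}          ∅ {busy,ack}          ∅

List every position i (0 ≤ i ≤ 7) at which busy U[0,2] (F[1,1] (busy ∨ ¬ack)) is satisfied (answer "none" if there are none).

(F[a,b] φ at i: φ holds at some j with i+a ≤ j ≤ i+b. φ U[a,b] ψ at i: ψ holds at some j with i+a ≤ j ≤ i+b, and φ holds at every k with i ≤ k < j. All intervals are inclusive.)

Evaluate at each i in [0,7]:
  i=0: ✓ (rhs at j=0)
  i=1: ✓ (rhs at j=1)
  i=2: ✓ (rhs at j=2)
  i=3: ✓ (rhs at j=3)
  i=4: ✓ (rhs at j=4)
  i=5: ✓ (rhs at j=5)
  i=6: ✗ (lhs fails at k=6 before rhs at j=7)
  i=7: ✓ (rhs at j=7)

0, 1, 2, 3, 4, 5, 7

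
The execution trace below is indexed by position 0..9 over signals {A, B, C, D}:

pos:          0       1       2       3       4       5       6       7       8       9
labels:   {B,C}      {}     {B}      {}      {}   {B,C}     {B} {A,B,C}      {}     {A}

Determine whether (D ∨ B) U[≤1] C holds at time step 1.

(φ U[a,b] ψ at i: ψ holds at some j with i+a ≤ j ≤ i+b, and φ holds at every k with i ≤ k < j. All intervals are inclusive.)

Need some j in [1,2] with C, and (D ∨ B) at every k in [1,j-1].
  j=1: C false.
  j=2: C false.
No j in the window works → until fails.

No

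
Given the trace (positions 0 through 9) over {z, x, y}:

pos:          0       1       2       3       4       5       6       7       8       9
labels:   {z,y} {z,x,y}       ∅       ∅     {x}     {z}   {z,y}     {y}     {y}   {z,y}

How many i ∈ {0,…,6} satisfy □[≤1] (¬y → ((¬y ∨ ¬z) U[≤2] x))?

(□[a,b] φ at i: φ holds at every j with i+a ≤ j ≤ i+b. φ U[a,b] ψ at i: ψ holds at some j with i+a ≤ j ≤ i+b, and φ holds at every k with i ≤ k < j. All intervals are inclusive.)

Evaluate at each i in [0,6]:
  i=0: ✓ (all of [0,1])
  i=1: ✓ (all of [1,2])
  i=2: ✓ (all of [2,3])
  i=3: ✓ (all of [3,4])
  i=4: ✗ (fails at j=5)
  i=5: ✗ (fails at j=5)
  i=6: ✓ (all of [6,7])
Positions where it holds: {0, 1, 2, 3, 6} → 5.

5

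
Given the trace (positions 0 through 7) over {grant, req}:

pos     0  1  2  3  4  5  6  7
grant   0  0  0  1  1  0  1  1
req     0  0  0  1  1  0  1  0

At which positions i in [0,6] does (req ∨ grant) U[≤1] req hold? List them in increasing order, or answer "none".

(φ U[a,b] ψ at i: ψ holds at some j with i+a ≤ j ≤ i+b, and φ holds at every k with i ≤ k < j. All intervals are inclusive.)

Evaluate at each i in [0,6]:
  i=0: ✗ (no rhs in [0,1])
  i=1: ✗ (no rhs in [1,2])
  i=2: ✗ (lhs fails at k=2 before rhs at j=3)
  i=3: ✓ (rhs at j=3)
  i=4: ✓ (rhs at j=4)
  i=5: ✗ (lhs fails at k=5 before rhs at j=6)
  i=6: ✓ (rhs at j=6)

3, 4, 6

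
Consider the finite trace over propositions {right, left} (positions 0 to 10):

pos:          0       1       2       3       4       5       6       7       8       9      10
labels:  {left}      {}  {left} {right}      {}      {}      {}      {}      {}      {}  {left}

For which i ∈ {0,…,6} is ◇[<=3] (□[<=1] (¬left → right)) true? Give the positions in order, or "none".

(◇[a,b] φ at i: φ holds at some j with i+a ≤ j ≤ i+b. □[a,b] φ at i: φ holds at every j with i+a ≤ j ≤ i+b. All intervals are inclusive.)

Evaluate at each i in [0,6]:
  i=0: ✓ (witness j=2)
  i=1: ✓ (witness j=2)
  i=2: ✓ (witness j=2)
  i=3: ✗ (none in [3,6])
  i=4: ✗ (none in [4,7])
  i=5: ✗ (none in [5,8])
  i=6: ✗ (none in [6,9])

0, 1, 2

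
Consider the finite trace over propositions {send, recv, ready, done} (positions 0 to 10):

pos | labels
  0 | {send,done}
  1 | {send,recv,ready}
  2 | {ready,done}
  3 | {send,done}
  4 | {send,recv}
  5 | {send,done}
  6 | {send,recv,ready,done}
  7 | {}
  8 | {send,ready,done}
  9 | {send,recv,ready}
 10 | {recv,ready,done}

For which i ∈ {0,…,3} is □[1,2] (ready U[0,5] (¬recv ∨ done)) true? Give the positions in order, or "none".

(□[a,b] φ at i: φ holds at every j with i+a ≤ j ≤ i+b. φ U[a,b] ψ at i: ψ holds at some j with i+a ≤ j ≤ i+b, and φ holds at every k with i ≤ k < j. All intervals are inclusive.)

Evaluate at each i in [0,3]:
  i=0: ✓ (all of [1,2])
  i=1: ✓ (all of [2,3])
  i=2: ✗ (fails at j=4)
  i=3: ✗ (fails at j=4)

0, 1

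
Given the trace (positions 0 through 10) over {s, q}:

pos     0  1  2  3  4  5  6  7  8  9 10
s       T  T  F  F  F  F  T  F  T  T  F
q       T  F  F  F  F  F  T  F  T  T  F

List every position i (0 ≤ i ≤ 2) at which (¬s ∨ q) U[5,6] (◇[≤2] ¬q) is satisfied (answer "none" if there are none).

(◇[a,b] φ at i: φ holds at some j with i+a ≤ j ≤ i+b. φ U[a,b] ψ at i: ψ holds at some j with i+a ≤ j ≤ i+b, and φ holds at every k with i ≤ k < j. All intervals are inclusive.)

Evaluate at each i in [0,2]:
  i=0: ✗ (lhs fails at k=1 before rhs at j=5)
  i=1: ✗ (lhs fails at k=1 before rhs at j=6)
  i=2: ✓ (rhs at j=7; lhs holds on [2,6])

2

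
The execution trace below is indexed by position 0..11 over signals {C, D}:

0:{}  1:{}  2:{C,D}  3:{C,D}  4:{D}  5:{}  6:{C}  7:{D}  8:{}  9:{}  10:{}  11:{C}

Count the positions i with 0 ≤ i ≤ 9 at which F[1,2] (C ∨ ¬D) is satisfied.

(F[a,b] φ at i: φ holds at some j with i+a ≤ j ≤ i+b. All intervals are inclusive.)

10

Evaluate at each i in [0,9]:
  i=0: ✓ (witness j=1)
  i=1: ✓ (witness j=2)
  i=2: ✓ (witness j=3)
  i=3: ✓ (witness j=5)
  i=4: ✓ (witness j=5)
  i=5: ✓ (witness j=6)
  i=6: ✓ (witness j=8)
  i=7: ✓ (witness j=8)
  i=8: ✓ (witness j=9)
  i=9: ✓ (witness j=10)
Positions where it holds: {0, 1, 2, 3, 4, 5, 6, 7, 8, 9} → 10.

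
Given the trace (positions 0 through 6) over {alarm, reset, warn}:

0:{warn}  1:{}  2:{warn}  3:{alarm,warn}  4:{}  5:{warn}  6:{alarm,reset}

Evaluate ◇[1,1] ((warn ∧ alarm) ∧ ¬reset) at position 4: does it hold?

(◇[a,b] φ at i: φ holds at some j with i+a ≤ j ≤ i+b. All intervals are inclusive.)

No

Check ((warn ∧ alarm) ∧ ¬reset) at each j in [5,5]:
  j=5: false
No position in the window satisfies it → formula fails.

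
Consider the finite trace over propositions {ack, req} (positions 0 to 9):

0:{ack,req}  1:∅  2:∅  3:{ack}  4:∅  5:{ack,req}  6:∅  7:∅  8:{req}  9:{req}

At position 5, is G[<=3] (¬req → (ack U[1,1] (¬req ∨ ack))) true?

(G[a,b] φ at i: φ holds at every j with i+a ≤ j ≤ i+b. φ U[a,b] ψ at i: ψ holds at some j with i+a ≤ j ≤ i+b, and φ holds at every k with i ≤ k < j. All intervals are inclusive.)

Check (¬req → (ack U[1,1] (¬req ∨ ack))) at every j in [5,8]:
  j=5: antecedent false → ✓
  j=6: antecedent true; consequent fails → ✗
  j=7: antecedent true; consequent fails → ✗
  j=8: antecedent false → ✓
Fails at j=6 → formula fails.

Does not hold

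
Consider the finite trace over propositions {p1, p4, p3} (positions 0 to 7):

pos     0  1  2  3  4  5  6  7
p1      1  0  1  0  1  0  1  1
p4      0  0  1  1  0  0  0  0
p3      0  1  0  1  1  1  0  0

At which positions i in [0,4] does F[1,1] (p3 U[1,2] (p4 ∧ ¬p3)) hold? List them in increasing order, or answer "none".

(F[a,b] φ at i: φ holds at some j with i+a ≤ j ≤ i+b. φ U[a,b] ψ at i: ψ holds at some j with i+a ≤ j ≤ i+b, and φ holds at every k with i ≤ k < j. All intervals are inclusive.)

Evaluate at each i in [0,4]:
  i=0: ✓ (witness j=1)
  i=1: ✗ (none in [2,2])
  i=2: ✗ (none in [3,3])
  i=3: ✗ (none in [4,4])
  i=4: ✗ (none in [5,5])

0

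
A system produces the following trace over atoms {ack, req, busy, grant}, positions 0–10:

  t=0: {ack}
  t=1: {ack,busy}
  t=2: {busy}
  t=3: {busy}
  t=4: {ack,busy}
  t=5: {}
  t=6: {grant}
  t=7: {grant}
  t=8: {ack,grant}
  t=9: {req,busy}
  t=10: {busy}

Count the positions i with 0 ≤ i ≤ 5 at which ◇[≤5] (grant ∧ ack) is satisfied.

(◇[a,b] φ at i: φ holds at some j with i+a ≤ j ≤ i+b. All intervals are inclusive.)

3

Evaluate at each i in [0,5]:
  i=0: ✗ (none in [0,5])
  i=1: ✗ (none in [1,6])
  i=2: ✗ (none in [2,7])
  i=3: ✓ (witness j=8)
  i=4: ✓ (witness j=8)
  i=5: ✓ (witness j=8)
Positions where it holds: {3, 4, 5} → 3.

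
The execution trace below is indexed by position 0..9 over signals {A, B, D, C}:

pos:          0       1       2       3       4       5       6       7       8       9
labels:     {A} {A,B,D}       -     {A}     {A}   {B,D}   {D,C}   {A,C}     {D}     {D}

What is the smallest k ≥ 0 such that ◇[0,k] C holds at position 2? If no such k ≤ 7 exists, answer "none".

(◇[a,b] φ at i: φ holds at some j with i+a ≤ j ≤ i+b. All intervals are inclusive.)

Scan j = 2,3,… for C:
  j=2: fails
  j=3: fails
  j=4: fails
  j=5: fails
  j=6: holds
First hit at j=6, so smallest k = 6-2 = 4.

4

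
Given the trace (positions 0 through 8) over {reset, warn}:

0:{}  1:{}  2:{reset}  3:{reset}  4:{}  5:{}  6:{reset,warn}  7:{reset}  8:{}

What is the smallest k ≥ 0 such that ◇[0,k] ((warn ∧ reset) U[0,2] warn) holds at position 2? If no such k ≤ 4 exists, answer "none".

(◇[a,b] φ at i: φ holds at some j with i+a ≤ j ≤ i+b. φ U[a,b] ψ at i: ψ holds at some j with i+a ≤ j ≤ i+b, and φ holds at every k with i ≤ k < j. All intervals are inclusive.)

Scan j = 2,3,… for ((warn ∧ reset) U[0,2] warn):
  j=2: fails
  j=3: fails
  j=4: fails
  j=5: fails
  j=6: holds
First hit at j=6, so smallest k = 6-2 = 4.

4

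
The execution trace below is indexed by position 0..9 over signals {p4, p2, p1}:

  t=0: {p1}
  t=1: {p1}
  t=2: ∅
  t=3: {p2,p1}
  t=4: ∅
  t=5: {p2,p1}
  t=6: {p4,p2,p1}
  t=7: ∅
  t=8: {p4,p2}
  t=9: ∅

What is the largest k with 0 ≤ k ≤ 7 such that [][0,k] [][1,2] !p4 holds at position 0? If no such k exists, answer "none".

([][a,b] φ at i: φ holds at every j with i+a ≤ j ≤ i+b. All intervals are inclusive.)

3

[][1,2] !p4 must hold from j=0 onward; find where it first fails.
  j=0: holds
  j=1: holds
  j=2: holds
  j=3: holds
  j=4: fails
Holds on [0,3], so largest k = 3.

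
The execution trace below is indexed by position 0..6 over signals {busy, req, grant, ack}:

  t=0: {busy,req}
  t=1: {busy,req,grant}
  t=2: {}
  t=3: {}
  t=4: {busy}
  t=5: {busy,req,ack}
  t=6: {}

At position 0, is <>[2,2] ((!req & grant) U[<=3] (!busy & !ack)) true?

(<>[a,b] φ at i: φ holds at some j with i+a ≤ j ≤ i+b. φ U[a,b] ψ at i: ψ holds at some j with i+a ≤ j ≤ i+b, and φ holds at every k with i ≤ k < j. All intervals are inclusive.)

True

Check ((!req & grant) U[<=3] (!busy & !ack)) at each j in [2,2]:
  j=2: holds
Found at j=2 → formula holds.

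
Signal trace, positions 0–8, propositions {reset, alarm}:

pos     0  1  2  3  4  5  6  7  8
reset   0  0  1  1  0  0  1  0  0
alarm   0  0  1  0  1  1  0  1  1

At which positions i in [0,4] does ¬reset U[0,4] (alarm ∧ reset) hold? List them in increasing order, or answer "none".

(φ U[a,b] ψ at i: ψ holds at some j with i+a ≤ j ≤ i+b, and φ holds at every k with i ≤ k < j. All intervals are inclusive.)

Evaluate at each i in [0,4]:
  i=0: ✓ (rhs at j=2; lhs holds on [0,1])
  i=1: ✓ (rhs at j=2; lhs holds on [1,1])
  i=2: ✓ (rhs at j=2)
  i=3: ✗ (no rhs in [3,7])
  i=4: ✗ (no rhs in [4,8])

0, 1, 2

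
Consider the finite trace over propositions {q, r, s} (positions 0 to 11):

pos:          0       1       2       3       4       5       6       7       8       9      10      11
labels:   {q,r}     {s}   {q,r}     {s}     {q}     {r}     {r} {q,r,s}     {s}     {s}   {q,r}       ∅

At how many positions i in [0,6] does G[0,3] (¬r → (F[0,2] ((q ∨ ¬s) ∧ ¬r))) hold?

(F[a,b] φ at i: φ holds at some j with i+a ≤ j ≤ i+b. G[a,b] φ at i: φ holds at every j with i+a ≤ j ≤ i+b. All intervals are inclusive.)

3

Evaluate at each i in [0,6]:
  i=0: ✗ (fails at j=1)
  i=1: ✗ (fails at j=1)
  i=2: ✓ (all of [2,5])
  i=3: ✓ (all of [3,6])
  i=4: ✓ (all of [4,7])
  i=5: ✗ (fails at j=8)
  i=6: ✗ (fails at j=8)
Positions where it holds: {2, 3, 4} → 3.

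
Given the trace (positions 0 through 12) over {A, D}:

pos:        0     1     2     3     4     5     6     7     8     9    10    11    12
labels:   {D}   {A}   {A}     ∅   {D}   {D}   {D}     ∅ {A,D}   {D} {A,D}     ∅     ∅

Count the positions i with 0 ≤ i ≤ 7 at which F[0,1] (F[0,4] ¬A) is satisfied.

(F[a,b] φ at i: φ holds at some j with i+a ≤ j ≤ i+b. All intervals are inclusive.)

Evaluate at each i in [0,7]:
  i=0: ✓ (witness j=0)
  i=1: ✓ (witness j=1)
  i=2: ✓ (witness j=2)
  i=3: ✓ (witness j=3)
  i=4: ✓ (witness j=4)
  i=5: ✓ (witness j=5)
  i=6: ✓ (witness j=6)
  i=7: ✓ (witness j=7)
Positions where it holds: {0, 1, 2, 3, 4, 5, 6, 7} → 8.

8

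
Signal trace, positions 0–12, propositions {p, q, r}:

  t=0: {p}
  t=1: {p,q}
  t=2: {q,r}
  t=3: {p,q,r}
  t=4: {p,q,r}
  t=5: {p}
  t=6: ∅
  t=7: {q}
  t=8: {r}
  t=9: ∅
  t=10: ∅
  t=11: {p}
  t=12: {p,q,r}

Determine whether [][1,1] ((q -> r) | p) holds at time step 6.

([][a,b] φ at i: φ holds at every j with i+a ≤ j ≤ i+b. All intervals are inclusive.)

Does not hold

Check ((q -> r) | p) at every j in [7,7]:
  j=7: false
Fails at j=7 → formula fails.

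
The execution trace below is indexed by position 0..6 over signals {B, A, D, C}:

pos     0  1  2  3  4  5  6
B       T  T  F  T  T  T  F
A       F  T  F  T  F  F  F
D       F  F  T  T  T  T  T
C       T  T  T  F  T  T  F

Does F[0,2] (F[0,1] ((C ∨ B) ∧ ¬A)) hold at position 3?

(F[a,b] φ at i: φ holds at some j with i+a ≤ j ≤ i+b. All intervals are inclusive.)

Yes

Check F[0,1] ((C ∨ B) ∧ ¬A) at each j in [3,5]:
  j=3: holds (witness at 4)
  j=4: holds (witness at 4)
  j=5: holds (witness at 5)
Found at j=3 → formula holds.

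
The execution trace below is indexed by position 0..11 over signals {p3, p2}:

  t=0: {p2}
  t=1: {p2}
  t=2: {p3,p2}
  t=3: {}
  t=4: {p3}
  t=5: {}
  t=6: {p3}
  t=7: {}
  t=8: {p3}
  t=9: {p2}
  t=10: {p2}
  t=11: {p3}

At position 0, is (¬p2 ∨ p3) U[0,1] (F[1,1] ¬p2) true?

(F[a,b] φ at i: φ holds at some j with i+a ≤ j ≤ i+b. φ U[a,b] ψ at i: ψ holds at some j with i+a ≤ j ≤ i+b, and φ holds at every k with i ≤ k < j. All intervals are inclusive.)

No

Need some j in [0,1] with F[1,1] ¬p2, and (¬p2 ∨ p3) at every k in [0,j-1].
  j=0: F[1,1] ¬p2 — fails (none in [1,1]).
  j=1: F[1,1] ¬p2 — fails (none in [2,2]).
No j in the window works → until fails.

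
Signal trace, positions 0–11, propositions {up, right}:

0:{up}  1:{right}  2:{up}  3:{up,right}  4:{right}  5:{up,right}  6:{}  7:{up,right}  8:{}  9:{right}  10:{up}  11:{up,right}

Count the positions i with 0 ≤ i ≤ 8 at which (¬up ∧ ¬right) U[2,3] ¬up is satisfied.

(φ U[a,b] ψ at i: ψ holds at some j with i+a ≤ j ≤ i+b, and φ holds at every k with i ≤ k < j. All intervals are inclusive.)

Evaluate at each i in [0,8]:
  i=0: ✗ (no rhs in [2,3])
  i=1: ✗ (lhs fails at k=1 before rhs at j=4)
  i=2: ✗ (lhs fails at k=2 before rhs at j=4)
  i=3: ✗ (lhs fails at k=3 before rhs at j=6)
  i=4: ✗ (lhs fails at k=4 before rhs at j=6)
  i=5: ✗ (lhs fails at k=5 before rhs at j=8)
  i=6: ✗ (lhs fails at k=7 before rhs at j=8)
  i=7: ✗ (lhs fails at k=7 before rhs at j=9)
  i=8: ✗ (no rhs in [10,11])
Positions where it holds: {} → 0.

0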